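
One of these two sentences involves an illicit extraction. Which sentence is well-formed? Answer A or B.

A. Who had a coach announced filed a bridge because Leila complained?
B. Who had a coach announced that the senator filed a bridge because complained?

In B, the wh-phrase is extracted from inside an adjunct island (introduced by "because"), which blocks movement.
In A, the extraction path crosses only that-complement boundaries, which are transparent.
So A is grammatical.

A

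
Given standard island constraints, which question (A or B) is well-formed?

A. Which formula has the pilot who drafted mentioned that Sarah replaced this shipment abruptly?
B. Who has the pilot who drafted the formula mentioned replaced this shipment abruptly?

In A, the wh-phrase is extracted from inside a complex-NP island (relative clause) (introduced by "who"), which blocks movement.
In B, the extraction path crosses only that-complement boundaries, which are transparent.
So B is grammatical.

B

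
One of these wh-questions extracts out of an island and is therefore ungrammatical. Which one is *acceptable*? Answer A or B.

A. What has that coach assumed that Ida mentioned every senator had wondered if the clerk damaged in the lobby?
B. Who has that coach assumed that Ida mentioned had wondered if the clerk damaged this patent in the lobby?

In A, the wh-phrase is extracted from inside a wh-island (introduced by "if"), which blocks movement.
In B, the extraction path crosses only that-complement boundaries, which are transparent.
So B is grammatical.

B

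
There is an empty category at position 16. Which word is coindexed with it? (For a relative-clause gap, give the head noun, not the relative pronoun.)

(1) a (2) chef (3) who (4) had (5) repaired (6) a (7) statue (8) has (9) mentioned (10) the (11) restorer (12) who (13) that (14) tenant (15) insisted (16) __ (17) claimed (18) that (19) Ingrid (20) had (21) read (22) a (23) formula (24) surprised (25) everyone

11

The gap at 16 is the subject of "claimed", inside a relative clause.
The relative pronoun is "who" (word 12); it is bound by the head noun immediately before it.
Its filler is the head noun "restorer", at word 11.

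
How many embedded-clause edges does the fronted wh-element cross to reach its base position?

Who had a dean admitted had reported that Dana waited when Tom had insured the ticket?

1

"who" is extracted from the subject of "reported".
Boundaries crossed, outermost first: [Ø] — 1 in total.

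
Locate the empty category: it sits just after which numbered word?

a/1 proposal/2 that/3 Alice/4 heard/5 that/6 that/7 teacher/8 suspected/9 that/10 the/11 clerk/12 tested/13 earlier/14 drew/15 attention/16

13

The displaced element is "a proposal" (word 2).
It is linked across 2 clause boundaries (that → that).
It functions as the direct object of "tested", so the gap sits immediately after word 13 ("tested").
Base order: Alice heard that that teacher suspected that the clerk tested a proposal earlier.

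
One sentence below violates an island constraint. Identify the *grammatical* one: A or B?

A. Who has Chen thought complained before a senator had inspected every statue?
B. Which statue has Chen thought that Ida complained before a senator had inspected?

A

In B, the wh-phrase is extracted from inside an adjunct island (introduced by "before"), which blocks movement.
In A, the extraction path crosses only that-complement boundaries, which are transparent.
So A is grammatical.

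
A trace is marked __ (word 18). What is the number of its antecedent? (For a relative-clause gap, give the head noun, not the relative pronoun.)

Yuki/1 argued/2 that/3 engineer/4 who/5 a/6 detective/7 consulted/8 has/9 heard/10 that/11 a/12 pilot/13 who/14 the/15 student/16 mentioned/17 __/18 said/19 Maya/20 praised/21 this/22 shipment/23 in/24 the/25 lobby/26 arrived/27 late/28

13

The gap at 18 is the subject of "said", inside a relative clause.
The relative pronoun is "who" (word 14); it is bound by the head noun immediately before it.
Its filler is the head noun "pilot", at word 13.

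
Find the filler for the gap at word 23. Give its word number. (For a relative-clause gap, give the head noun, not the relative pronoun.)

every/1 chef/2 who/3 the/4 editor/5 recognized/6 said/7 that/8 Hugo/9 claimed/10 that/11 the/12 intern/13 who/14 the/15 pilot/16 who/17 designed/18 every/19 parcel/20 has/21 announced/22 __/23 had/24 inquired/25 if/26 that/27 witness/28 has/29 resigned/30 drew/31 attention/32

The gap at 23 is the subject of "inquired", inside a relative clause.
The relative pronoun is "who" (word 14); it is bound by the head noun immediately before it.
Its filler is the head noun "intern", at word 13.

13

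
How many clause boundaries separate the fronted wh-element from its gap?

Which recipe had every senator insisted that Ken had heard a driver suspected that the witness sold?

3

"which recipe" is extracted from the object of "sold".
Boundaries crossed, outermost first: [that], [Ø], [that] — 3 in total.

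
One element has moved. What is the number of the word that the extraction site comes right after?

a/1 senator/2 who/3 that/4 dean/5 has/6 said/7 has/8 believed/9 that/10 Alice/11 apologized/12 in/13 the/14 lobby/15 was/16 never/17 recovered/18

7

The displaced element is "a senator" (word 2).
It is linked across 1 clause boundary (Ø).
It functions as the subject of "believed", so the gap sits immediately after word 7 ("said").
Base order: That dean has said that a senator has believed that Alice apologized in the lobby.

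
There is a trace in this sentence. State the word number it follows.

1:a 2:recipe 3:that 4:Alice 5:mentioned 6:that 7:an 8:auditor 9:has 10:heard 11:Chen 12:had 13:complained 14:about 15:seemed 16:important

14

The displaced element is "a recipe" (word 2).
It is linked across 2 clause boundaries (that → Ø).
It functions as the object of the preposition "about" of "complained", so the gap sits immediately after word 14 ("about").
Base order: Alice mentioned that an auditor has heard Chen had complained about a recipe.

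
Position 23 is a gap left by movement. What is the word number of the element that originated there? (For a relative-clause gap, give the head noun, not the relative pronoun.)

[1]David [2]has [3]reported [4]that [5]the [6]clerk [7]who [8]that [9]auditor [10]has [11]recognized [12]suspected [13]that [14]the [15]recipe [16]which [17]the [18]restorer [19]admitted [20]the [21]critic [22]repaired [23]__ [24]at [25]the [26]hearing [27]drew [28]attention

The gap at 23 is the object of "repaired", inside a relative clause.
The relative pronoun is "which" (word 16); it is bound by the head noun immediately before it.
Its filler is the head noun "recipe", at word 15.

15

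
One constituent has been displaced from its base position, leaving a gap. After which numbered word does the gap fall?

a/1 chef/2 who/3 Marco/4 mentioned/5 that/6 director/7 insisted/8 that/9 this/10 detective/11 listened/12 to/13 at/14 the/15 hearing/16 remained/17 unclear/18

The displaced element is "a chef" (word 2).
It is linked across 2 clause boundaries (Ø → that).
It functions as the object of the preposition "to" of "listened", so the gap sits immediately after word 13 ("to").
Base order: Marco mentioned that director insisted that this detective listened to a chef at the hearing.

13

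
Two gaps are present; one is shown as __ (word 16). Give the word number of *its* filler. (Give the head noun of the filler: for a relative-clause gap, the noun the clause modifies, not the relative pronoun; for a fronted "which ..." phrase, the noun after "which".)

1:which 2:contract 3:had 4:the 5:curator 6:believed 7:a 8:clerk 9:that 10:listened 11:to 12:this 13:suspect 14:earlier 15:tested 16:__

2

The marked gap is the direct object of "tested".
Its filler is the fronted wh-phrase "which contract", at word 2.
(The other dependency links word 8 to a gap after word 9.)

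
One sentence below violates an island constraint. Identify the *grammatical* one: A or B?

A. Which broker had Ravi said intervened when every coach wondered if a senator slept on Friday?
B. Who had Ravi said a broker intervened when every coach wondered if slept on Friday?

A

In B, the wh-phrase is extracted from inside an adjunct island (introduced by "when"), which blocks movement.
In A, the extraction path crosses only that-complement boundaries, which are transparent.
So A is grammatical.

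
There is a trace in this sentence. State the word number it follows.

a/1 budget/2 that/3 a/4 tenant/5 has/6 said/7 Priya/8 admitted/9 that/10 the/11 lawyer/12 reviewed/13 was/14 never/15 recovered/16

13

The displaced element is "a budget" (word 2).
It is linked across 2 clause boundaries (Ø → that).
It functions as the direct object of "reviewed", so the gap sits immediately after word 13 ("reviewed").
Base order: A tenant has said Priya admitted that the lawyer reviewed a budget.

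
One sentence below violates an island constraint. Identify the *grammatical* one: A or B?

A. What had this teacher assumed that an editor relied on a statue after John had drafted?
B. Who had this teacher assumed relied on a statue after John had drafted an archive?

In A, the wh-phrase is extracted from inside an adjunct island (introduced by "after"), which blocks movement.
In B, the extraction path crosses only that-complement boundaries, which are transparent.
So B is grammatical.

B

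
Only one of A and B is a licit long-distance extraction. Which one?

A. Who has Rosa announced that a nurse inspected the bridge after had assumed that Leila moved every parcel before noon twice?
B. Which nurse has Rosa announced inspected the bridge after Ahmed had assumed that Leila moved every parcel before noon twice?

In A, the wh-phrase is extracted from inside an adjunct island (introduced by "after"), which blocks movement.
In B, the extraction path crosses only that-complement boundaries, which are transparent.
So B is grammatical.

B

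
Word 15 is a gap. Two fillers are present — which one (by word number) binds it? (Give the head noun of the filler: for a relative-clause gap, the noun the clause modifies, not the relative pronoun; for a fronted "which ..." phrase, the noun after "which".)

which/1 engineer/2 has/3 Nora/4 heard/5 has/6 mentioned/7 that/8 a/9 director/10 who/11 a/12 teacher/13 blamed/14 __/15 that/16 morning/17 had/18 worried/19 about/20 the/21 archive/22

The marked gap is inside the relative clause, the direct object of "blamed".
Its filler is the head noun "director" (via "who"), at word 10.
(The other dependency links word 2 to a gap after word 5.)

10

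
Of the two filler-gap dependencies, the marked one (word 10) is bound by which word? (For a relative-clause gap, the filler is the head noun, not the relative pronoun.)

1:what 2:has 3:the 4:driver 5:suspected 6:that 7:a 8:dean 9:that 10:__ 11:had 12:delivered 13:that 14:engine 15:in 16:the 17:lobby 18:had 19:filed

The marked gap is inside the relative clause, the subject of "delivered".
Its filler is the head noun "dean" (via "that"), at word 8.
(The other dependency links word 1 to a gap after word 19.)

8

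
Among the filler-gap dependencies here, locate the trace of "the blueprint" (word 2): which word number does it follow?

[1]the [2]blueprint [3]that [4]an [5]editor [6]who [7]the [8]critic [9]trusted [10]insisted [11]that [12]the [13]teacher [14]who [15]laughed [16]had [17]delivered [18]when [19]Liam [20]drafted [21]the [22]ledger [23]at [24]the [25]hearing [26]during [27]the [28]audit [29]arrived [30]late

The displaced element is "the blueprint" (word 2).
It is linked across 1 clause boundary (that).
It functions as the direct object of "delivered", so the gap sits immediately after word 17 ("delivered").
Base order: An editor who the critic trusted insisted that the teacher who laughed had delivered the blueprint when Liam drafted the ledger at the hearing during the audit.

17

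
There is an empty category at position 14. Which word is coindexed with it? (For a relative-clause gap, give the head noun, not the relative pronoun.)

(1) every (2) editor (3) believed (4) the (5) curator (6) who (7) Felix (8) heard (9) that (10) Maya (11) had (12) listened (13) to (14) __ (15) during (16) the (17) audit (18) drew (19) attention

The gap at 14 is the prepositional object of "listened", inside a relative clause.
The relative pronoun is "who" (word 6); it is bound by the head noun immediately before it.
Its filler is the head noun "curator", at word 5.

5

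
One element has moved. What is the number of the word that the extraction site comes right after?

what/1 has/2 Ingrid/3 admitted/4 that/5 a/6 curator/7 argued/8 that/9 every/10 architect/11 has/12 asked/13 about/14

The displaced element is "what" (word 1).
It is linked across 2 clause boundaries (that → that).
It functions as the object of the preposition "about" of "asked", so the gap sits immediately after word 14 ("about").
Base order: Ingrid has admitted that a curator argued that every architect has asked about what.

14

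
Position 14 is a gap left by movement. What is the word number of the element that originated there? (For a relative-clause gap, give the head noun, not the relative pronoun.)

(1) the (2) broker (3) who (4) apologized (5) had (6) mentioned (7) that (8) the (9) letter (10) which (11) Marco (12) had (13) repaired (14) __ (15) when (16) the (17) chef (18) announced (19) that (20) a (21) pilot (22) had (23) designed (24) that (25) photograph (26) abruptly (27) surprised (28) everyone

9

The gap at 14 is the object of "repaired", inside a relative clause.
The relative pronoun is "which" (word 10); it is bound by the head noun immediately before it.
Its filler is the head noun "letter", at word 9.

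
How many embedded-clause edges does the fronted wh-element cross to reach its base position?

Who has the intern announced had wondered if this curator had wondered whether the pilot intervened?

"who" is extracted from the subject of "wondered".
Boundaries crossed, outermost first: [Ø] — 1 in total.

1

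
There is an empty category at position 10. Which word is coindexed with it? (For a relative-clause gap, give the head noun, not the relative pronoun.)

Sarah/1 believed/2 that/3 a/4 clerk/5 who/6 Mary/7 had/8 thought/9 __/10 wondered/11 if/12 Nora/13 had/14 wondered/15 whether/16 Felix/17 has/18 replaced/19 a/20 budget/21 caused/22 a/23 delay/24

The gap at 10 is the subject of "wondered", inside a relative clause.
The relative pronoun is "who" (word 6); it is bound by the head noun immediately before it.
Its filler is the head noun "clerk", at word 5.

5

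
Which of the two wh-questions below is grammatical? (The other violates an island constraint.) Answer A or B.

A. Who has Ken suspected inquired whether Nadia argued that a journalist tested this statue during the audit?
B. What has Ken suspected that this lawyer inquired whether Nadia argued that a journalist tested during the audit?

In B, the wh-phrase is extracted from inside a wh-island (introduced by "whether"), which blocks movement.
In A, the extraction path crosses only that-complement boundaries, which are transparent.
So A is grammatical.

A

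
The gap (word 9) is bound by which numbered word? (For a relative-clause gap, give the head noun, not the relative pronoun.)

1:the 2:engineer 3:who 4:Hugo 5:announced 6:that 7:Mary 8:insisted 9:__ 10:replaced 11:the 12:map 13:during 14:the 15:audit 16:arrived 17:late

2

The gap at 9 is the subject of "replaced", inside a relative clause.
The relative pronoun is "who" (word 3); it is bound by the head noun immediately before it.
Its filler is the head noun "engineer", at word 2.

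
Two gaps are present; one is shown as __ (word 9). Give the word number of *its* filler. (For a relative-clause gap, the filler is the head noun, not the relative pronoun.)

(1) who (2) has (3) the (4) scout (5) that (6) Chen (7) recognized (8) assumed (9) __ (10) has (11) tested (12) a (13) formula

The marked gap is the subject of "tested".
Its filler is the fronted wh-phrase "who", at word 1.
(The other dependency links word 4 to a gap after word 7.)

1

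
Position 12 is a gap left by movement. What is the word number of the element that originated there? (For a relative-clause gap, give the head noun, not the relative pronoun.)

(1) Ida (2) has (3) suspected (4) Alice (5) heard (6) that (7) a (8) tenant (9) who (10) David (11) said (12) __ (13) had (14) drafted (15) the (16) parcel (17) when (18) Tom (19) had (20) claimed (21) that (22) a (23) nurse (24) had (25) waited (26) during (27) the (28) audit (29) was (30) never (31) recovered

8

The gap at 12 is the subject of "drafted", inside a relative clause.
The relative pronoun is "who" (word 9); it is bound by the head noun immediately before it.
Its filler is the head noun "tenant", at word 8.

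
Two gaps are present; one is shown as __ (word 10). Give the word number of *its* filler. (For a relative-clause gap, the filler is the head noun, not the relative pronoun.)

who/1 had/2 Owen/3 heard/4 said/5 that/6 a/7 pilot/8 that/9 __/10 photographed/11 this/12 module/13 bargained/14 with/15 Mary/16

8

The marked gap is inside the relative clause, the subject of "photographed".
Its filler is the head noun "pilot" (via "that"), at word 8.
(The other dependency links word 1 to a gap after word 4.)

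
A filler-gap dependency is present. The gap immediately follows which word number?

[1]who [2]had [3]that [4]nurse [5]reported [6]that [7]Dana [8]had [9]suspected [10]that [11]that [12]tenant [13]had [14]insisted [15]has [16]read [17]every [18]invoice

The displaced element is "who" (word 1).
It is linked across 3 clause boundaries (that → that → Ø).
It functions as the subject of "read", so the gap sits immediately after word 14 ("insisted").
Base order: That nurse had reported that Dana had suspected that that tenant had insisted that who has read every invoice.

14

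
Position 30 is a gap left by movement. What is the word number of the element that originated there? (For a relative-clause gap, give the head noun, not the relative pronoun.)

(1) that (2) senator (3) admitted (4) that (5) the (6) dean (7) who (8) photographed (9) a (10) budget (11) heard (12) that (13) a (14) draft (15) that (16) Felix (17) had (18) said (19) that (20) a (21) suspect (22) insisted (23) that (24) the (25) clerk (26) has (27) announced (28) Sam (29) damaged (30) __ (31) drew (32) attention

The gap at 30 is the object of "damaged", inside a relative clause.
The relative pronoun is "that" (word 15); it is bound by the head noun immediately before it.
Its filler is the head noun "draft", at word 14.

14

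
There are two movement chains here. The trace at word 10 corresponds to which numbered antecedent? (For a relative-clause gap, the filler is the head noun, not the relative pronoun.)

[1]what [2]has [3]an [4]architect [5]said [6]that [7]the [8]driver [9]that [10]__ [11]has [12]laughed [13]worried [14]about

The marked gap is inside the relative clause, the subject of "laughed".
Its filler is the head noun "driver" (via "that"), at word 8.
(The other dependency links word 1 to a gap after word 14.)

8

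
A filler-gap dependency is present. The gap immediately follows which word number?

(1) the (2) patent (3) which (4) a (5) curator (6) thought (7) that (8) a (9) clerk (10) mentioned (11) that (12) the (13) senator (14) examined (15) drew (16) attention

14

The displaced element is "the patent" (word 2).
It is linked across 2 clause boundaries (that → that).
It functions as the direct object of "examined", so the gap sits immediately after word 14 ("examined").
Base order: A curator thought that a clerk mentioned that the senator examined the patent.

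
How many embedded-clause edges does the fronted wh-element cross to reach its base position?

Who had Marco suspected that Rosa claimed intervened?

2

"who" is extracted from the subject of "intervened".
Boundaries crossed, outermost first: [that], [Ø] — 2 in total.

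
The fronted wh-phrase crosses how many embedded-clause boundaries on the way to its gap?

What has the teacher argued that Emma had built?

1

"what" is extracted from the object of "built".
Boundaries crossed, outermost first: [that] — 1 in total.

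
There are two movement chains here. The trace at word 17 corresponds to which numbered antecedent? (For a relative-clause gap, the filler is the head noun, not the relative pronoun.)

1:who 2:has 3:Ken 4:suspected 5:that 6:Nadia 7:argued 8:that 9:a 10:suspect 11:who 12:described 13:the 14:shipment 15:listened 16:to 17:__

The marked gap is the object of the preposition "to" of "listened".
Its filler is the fronted wh-phrase "who", at word 1.
(The other dependency links word 10 to a gap after word 11.)

1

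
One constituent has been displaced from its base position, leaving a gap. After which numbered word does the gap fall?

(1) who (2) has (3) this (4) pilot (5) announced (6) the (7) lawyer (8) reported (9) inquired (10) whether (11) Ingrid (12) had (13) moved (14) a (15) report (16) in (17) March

The displaced element is "who" (word 1).
It is linked across 2 clause boundaries (Ø → Ø).
It functions as the subject of "inquired", so the gap sits immediately after word 8 ("reported").
Base order: This pilot has announced the lawyer reported that who inquired whether Ingrid had moved a report in March.

8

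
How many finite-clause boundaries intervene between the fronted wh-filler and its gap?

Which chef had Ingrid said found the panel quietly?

"which chef" is extracted from the subject of "found".
Boundaries crossed, outermost first: [Ø] — 1 in total.

1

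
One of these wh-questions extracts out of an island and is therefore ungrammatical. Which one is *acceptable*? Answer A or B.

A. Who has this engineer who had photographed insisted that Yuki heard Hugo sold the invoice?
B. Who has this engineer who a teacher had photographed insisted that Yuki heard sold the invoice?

In A, the wh-phrase is extracted from inside a complex-NP island (relative clause) (introduced by "who"), which blocks movement.
In B, the extraction path crosses only that-complement boundaries, which are transparent.
So B is grammatical.

B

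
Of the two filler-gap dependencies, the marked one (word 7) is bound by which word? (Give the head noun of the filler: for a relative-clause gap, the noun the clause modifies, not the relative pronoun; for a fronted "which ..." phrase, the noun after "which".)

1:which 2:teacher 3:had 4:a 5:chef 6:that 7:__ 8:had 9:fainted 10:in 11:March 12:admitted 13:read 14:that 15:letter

The marked gap is inside the relative clause, the subject of "fainted".
Its filler is the head noun "chef" (via "that"), at word 5.
(The other dependency links word 2 to a gap after word 12.)

5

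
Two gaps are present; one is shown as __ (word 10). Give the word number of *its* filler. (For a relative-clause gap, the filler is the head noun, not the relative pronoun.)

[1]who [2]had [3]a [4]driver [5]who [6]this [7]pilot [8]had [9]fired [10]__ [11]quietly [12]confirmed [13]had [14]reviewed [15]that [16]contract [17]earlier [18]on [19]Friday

4

The marked gap is inside the relative clause, the direct object of "fired".
Its filler is the head noun "driver" (via "who"), at word 4.
(The other dependency links word 1 to a gap after word 12.)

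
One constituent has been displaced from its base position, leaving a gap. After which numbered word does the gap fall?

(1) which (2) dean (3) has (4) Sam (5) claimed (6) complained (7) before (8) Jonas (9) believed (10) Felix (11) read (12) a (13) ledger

5

The displaced element is "which dean" (word 2).
It is linked across 1 clause boundary (Ø).
It functions as the subject of "complained", so the gap sits immediately after word 5 ("claimed").
Base order: Sam has claimed that which dean complained before Jonas believed Felix read a ledger.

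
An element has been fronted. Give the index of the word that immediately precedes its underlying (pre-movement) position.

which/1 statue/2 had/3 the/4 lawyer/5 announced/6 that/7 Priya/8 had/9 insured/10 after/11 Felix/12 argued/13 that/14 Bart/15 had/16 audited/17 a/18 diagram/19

The displaced element is "which statue" (word 2).
It is linked across 1 clause boundary (that).
It functions as the direct object of "insured", so the gap sits immediately after word 10 ("insured").
Base order: The lawyer had announced that Priya had insured which statue after Felix argued that Bart had audited a diagram.

10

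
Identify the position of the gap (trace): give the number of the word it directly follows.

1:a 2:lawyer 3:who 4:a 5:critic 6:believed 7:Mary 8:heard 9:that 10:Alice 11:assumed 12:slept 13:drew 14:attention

11

The displaced element is "a lawyer" (word 2).
It is linked across 3 clause boundaries (Ø → that → Ø).
It functions as the subject of "slept", so the gap sits immediately after word 11 ("assumed").
Base order: A critic believed Mary heard that Alice assumed that a lawyer slept.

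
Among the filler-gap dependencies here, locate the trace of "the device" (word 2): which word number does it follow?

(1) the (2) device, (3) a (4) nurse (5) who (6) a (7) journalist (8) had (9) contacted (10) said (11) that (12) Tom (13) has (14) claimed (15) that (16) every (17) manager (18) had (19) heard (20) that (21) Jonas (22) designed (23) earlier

22

The displaced element is "the device" (word 2).
It is linked across 3 clause boundaries (that → that → that).
It functions as the direct object of "designed", so the gap sits immediately after word 22 ("designed").
Base order: A nurse who a journalist had contacted said that Tom has claimed that every manager had heard that Jonas designed the device earlier.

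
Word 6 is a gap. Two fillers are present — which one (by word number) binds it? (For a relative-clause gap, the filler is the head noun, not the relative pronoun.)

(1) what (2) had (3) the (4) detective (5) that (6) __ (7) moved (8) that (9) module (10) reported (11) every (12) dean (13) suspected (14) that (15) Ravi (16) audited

4

The marked gap is inside the relative clause, the subject of "moved".
Its filler is the head noun "detective" (via "that"), at word 4.
(The other dependency links word 1 to a gap after word 16.)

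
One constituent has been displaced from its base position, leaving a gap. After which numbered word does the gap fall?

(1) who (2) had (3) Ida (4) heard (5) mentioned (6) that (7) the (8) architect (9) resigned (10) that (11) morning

The displaced element is "who" (word 1).
It is linked across 1 clause boundary (Ø).
It functions as the subject of "mentioned", so the gap sits immediately after word 4 ("heard").
Base order: Ida had heard who mentioned that the architect resigned that morning.

4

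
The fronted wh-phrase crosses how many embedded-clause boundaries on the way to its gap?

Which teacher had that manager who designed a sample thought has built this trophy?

"which teacher" is extracted from the subject of "built".
Boundaries crossed, outermost first: [Ø] — 1 in total.

1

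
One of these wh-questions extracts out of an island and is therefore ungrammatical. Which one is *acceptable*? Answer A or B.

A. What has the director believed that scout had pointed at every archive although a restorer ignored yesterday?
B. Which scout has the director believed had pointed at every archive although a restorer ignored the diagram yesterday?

In A, the wh-phrase is extracted from inside an adjunct island (introduced by "although"), which blocks movement.
In B, the extraction path crosses only that-complement boundaries, which are transparent.
So B is grammatical.

B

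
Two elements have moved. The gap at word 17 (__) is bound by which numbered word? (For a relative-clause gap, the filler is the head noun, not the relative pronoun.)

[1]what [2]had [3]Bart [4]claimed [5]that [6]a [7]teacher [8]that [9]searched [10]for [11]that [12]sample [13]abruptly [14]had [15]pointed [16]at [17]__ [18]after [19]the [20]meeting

1

The marked gap is the object of the preposition "at" of "pointed".
Its filler is the fronted wh-phrase "what", at word 1.
(The other dependency links word 7 to a gap after word 8.)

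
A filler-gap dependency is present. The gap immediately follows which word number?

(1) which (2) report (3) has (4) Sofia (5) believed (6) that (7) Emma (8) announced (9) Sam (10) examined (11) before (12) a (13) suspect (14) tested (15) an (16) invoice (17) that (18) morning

10

The displaced element is "which report" (word 2).
It is linked across 2 clause boundaries (that → Ø).
It functions as the direct object of "examined", so the gap sits immediately after word 10 ("examined").
Base order: Sofia has believed that Emma announced Sam examined which report before a suspect tested an invoice that morning.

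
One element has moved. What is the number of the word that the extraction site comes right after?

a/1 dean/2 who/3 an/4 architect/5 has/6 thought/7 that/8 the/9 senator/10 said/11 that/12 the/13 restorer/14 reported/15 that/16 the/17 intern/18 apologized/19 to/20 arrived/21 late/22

20

The displaced element is "a dean" (word 2).
It is linked across 3 clause boundaries (that → that → that).
It functions as the object of the preposition "to" of "apologized", so the gap sits immediately after word 20 ("to").
Base order: An architect has thought that the senator said that the restorer reported that the intern apologized to a dean.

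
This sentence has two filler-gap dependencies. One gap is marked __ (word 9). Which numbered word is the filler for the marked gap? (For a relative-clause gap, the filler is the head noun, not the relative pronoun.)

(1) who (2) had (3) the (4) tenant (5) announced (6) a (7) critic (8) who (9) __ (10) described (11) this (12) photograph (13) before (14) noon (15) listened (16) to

The marked gap is inside the relative clause, the subject of "described".
Its filler is the head noun "critic" (via "who"), at word 7.
(The other dependency links word 1 to a gap after word 16.)

7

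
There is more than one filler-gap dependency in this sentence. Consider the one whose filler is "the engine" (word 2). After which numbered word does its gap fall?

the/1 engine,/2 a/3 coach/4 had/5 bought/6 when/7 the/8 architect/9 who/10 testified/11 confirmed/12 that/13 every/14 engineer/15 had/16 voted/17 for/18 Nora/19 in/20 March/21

The displaced element is "the engine" (word 2).
It functions as the direct object of "bought", so the gap sits immediately after word 6 ("bought").
Base order: A coach had bought the engine when the architect who testified confirmed that every engineer had voted for Nora in March.

6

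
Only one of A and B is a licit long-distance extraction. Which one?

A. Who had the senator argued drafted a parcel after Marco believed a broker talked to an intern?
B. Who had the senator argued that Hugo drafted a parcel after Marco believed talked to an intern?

A

In B, the wh-phrase is extracted from inside an adjunct island (introduced by "after"), which blocks movement.
In A, the extraction path crosses only that-complement boundaries, which are transparent.
So A is grammatical.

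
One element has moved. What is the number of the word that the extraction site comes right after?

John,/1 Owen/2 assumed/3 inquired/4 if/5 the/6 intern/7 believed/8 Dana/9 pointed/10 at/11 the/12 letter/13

The displaced element is "John" (word 1).
It is linked across 1 clause boundary (Ø).
It functions as the subject of "inquired", so the gap sits immediately after word 3 ("assumed").
Base order: Owen assumed that John inquired if the intern believed Dana pointed at the letter.

3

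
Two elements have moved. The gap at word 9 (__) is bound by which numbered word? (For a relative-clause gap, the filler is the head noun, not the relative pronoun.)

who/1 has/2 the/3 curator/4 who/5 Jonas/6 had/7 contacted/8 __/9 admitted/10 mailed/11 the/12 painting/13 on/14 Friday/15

The marked gap is inside the relative clause, the direct object of "contacted".
Its filler is the head noun "curator" (via "who"), at word 4.
(The other dependency links word 1 to a gap after word 10.)

4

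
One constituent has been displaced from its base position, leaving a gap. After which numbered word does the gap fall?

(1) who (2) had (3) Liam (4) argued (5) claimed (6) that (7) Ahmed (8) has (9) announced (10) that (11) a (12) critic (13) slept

The displaced element is "who" (word 1).
It is linked across 1 clause boundary (Ø).
It functions as the subject of "claimed", so the gap sits immediately after word 4 ("argued").
Base order: Liam had argued that who claimed that Ahmed has announced that a critic slept.

4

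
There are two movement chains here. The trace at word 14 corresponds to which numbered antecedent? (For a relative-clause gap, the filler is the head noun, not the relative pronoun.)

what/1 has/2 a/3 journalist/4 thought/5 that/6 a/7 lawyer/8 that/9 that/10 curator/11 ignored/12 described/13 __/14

The marked gap is the direct object of "described".
Its filler is the fronted wh-phrase "what", at word 1.
(The other dependency links word 8 to a gap after word 12.)

1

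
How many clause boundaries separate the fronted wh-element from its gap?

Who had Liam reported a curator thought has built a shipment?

2

"who" is extracted from the subject of "built".
Boundaries crossed, outermost first: [Ø], [Ø] — 2 in total.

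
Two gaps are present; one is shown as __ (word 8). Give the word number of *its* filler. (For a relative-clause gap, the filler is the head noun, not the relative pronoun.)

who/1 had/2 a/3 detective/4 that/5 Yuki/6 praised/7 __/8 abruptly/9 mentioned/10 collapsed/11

The marked gap is inside the relative clause, the direct object of "praised".
Its filler is the head noun "detective" (via "that"), at word 4.
(The other dependency links word 1 to a gap after word 10.)

4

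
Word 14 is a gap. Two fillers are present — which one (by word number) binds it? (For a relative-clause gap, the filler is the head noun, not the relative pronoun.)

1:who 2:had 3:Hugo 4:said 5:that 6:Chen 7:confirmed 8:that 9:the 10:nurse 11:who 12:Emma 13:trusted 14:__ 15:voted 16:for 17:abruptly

The marked gap is inside the relative clause, the direct object of "trusted".
Its filler is the head noun "nurse" (via "who"), at word 10.
(The other dependency links word 1 to a gap after word 16.)

10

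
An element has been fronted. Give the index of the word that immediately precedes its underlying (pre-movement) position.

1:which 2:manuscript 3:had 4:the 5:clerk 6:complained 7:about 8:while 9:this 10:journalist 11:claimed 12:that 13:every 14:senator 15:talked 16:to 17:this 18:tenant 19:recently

The displaced element is "which manuscript" (word 2).
It functions as the object of the preposition "about" of "complained", so the gap sits immediately after word 7 ("about").
Base order: The clerk had complained about which manuscript while this journalist claimed that every senator talked to this tenant recently.

7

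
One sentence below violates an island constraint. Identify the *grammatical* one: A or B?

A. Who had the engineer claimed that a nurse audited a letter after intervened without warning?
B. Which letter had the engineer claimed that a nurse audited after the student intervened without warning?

In A, the wh-phrase is extracted from inside an adjunct island (introduced by "after"), which blocks movement.
In B, the extraction path crosses only that-complement boundaries, which are transparent.
So B is grammatical.

B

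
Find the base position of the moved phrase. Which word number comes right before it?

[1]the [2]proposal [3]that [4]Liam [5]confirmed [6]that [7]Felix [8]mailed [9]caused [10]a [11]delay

The displaced element is "the proposal" (word 2).
It is linked across 1 clause boundary (that).
It functions as the direct object of "mailed", so the gap sits immediately after word 8 ("mailed").
Base order: Liam confirmed that Felix mailed the proposal.

8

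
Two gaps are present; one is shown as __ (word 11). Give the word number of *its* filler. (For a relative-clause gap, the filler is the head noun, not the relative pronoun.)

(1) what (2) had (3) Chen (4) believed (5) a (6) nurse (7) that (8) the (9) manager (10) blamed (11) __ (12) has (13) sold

6

The marked gap is inside the relative clause, the direct object of "blamed".
Its filler is the head noun "nurse" (via "that"), at word 6.
(The other dependency links word 1 to a gap after word 13.)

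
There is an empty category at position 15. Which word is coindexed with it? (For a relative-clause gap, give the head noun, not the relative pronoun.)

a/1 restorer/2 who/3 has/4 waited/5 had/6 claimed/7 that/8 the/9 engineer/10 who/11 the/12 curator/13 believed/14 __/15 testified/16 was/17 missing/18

10

The gap at 15 is the subject of "testified", inside a relative clause.
The relative pronoun is "who" (word 11); it is bound by the head noun immediately before it.
Its filler is the head noun "engineer", at word 10.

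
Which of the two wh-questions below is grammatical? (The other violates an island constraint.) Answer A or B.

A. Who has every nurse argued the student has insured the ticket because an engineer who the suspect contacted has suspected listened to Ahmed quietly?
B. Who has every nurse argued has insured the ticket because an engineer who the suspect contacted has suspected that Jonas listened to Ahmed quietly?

In A, the wh-phrase is extracted from inside an adjunct island (introduced by "because"), which blocks movement.
In B, the extraction path crosses only that-complement boundaries, which are transparent.
So B is grammatical.

B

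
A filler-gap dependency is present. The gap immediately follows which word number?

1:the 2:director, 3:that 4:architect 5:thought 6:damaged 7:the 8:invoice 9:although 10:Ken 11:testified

5

The displaced element is "the director" (word 2).
It is linked across 1 clause boundary (Ø).
It functions as the subject of "damaged", so the gap sits immediately after word 5 ("thought").
Base order: That architect thought the director damaged the invoice although Ken testified.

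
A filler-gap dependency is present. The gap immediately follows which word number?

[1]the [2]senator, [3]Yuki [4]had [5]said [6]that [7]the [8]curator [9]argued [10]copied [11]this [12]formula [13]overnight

9

The displaced element is "the senator" (word 2).
It is linked across 2 clause boundaries (that → Ø).
It functions as the subject of "copied", so the gap sits immediately after word 9 ("argued").
Base order: Yuki had said that the curator argued that the senator copied this formula overnight.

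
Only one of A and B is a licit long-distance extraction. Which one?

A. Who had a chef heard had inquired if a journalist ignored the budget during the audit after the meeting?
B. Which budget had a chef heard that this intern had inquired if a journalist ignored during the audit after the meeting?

A

In B, the wh-phrase is extracted from inside a wh-island (introduced by "if"), which blocks movement.
In A, the extraction path crosses only that-complement boundaries, which are transparent.
So A is grammatical.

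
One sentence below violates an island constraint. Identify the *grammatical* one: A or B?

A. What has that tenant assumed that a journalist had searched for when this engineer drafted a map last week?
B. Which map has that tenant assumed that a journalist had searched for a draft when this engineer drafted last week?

In B, the wh-phrase is extracted from inside an adjunct island (introduced by "when"), which blocks movement.
In A, the extraction path crosses only that-complement boundaries, which are transparent.
So A is grammatical.

A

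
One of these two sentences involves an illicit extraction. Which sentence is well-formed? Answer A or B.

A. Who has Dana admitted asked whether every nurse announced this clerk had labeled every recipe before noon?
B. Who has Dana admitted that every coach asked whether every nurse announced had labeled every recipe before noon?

In B, the wh-phrase is extracted from inside a wh-island (introduced by "whether"), which blocks movement.
In A, the extraction path crosses only that-complement boundaries, which are transparent.
So A is grammatical.

A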